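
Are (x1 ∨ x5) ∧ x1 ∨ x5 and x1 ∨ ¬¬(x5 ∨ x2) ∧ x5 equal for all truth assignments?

Yes

E1: (x1 ∨ x5) ∧ x1 ∨ x5
    = x1 ∨ x5   — absorption
E2: x1 ∨ ¬¬(x5 ∨ x2) ∧ x5
    = x1 ∨ (x5 ∨ x2) ∧ x5   — double negation
    = x1 ∨ x5   — absorption
Both reduce to x1 ∨ x5, so they are equivalent.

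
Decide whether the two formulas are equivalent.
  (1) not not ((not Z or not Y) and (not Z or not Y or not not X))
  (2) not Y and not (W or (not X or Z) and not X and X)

E1: not not ((not Z or not Y) and (not Z or not Y or not not X))
    = not not ((not Z or not Y) and (not Z or not Y or X))
    = not not (not Z or not Y)
    = not Z or not Y
E2: not Y and not (W or (not X or Z) and not X and X)
    = not Y and not (W or not X and X)
    = not Y and not W
These differ: at W=1, X=1, Y=1, Z=0, E1 = 1 but E2 = 0.

No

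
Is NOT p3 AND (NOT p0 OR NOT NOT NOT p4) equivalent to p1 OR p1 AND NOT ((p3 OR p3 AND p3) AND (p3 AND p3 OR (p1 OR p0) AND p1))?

No

E1: NOT p3 AND (NOT p0 OR NOT NOT NOT p4)
    = NOT p3 AND (NOT p0 OR NOT p4)   — double negation
E2: p1 OR p1 AND NOT ((p3 OR p3 AND p3) AND (p3 AND p3 OR (p1 OR p0) AND p1))
    = p1 OR p1 AND NOT ((p3 OR p3 AND p3) AND (p3 AND p3 OR p1))   — absorption
    = p1 OR p1 AND NOT (p3 AND p3 OR p3 AND p1)   — distribution
    = p1 OR p1 AND NOT (p3 AND (p3 OR p1))   — distribution
    = p1 OR p1 AND NOT p3   — absorption
    = p1   — absorption
These differ: at p0=1, p1=1, p3=0, p4=1, E1 = 0 but E2 = 1.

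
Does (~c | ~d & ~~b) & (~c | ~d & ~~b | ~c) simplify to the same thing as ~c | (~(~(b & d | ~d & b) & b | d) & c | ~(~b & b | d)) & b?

E1: (~c | ~d & ~~b) & (~c | ~d & ~~b | ~c)
    = ~c | ~d & ~~b
    = ~c | ~d & b
E2: ~c | (~(~(b & d | ~d & b) & b | d) & c | ~(~b & b | d)) & b
    = ~c | (~(~b & b | d) & c | ~(~b & b | d)) & b
    = ~c | ~(~b & b | d) & b
    = ~c | ~d & b
Both reduce to ~c | ~d & b, so they are equivalent.

Yes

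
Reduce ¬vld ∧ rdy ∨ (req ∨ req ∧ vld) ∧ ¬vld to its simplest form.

(rdy ∨ req) ∧ ¬vld

¬vld ∧ rdy ∨ (req ∨ req ∧ vld) ∧ ¬vld
= (rdy ∨ req ∨ req ∧ vld) ∧ ¬vld
= (rdy ∨ req) ∧ ¬vld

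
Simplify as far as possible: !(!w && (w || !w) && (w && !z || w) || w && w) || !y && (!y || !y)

!w || !y

!(!w && (w || !w) && (w && !z || w) || w && w) || !y && (!y || !y)
= !(!w && (w || !w) && w || w && w) || !y && (!y || !y)   — absorption
= !(!w && (w || !w) && w || w && w) || !y && !y   — idempotence
= !(!w && w || w && w) || !y && !y   — complement / identity
= !w || !y && !y   — distribution
= !w || !y   — idempotence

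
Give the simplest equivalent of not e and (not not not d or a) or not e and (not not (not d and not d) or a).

not e and (not not not d or a) or not e and (not not (not d and not d) or a)
= not e and (not not not d or a) or not e and (not not not d or a)   [idempotence]
= not e and (not not not d or a)   [idempotence]
= not e and (not d or a)   [double negation]

not e and (not d or a)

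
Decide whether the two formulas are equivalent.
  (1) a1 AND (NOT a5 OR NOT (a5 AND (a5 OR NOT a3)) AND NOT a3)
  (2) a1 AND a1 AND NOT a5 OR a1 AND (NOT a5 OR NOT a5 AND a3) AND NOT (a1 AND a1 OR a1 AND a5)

Yes

E1: a1 AND (NOT a5 OR NOT (a5 AND (a5 OR NOT a3)) AND NOT a3)
    = a1 AND (NOT a5 OR NOT a5 AND NOT a3)   [absorption]
    = a1 AND NOT a5   [absorption]
E2: a1 AND a1 AND NOT a5 OR a1 AND (NOT a5 OR NOT a5 AND a3) AND NOT (a1 AND a1 OR a1 AND a5)
    = a1 AND a1 AND NOT a5 OR a1 AND (NOT a5 OR NOT a5 AND a3) AND NOT (a1 AND (a1 OR a5))   [distribution]
    = a1 AND a1 AND NOT a5 OR a1 AND (NOT a5 OR NOT a5 AND a3) AND NOT a1   [absorption]
    = a1 AND a1 AND NOT a5 OR a1 AND NOT a5 AND NOT a1   [absorption]
    = a1 AND NOT a5   [distribution]
Both reduce to a1 AND NOT a5, so they are equivalent.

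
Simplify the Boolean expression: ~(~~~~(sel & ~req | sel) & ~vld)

~(~~~~(sel & ~req | sel) & ~vld)
= ~(~~~~sel & ~vld)   — absorption
= ~(~~sel & ~vld)   — double negation
= ~sel | vld   — De Morgan

~sel | vld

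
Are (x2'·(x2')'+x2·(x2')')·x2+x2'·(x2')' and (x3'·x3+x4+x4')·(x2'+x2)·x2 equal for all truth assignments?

E1: (x2'·(x2')'+x2·(x2')')·x2+x2'·(x2')'
    = (x2')'·x2+x2'·(x2')'   — distribution
    = (x2')'   — distribution
    = x2   — double negation
E2: (x3'·x3+x4+x4')·(x2'+x2)·x2
    = (x4+x4')·(x2'+x2)·x2   — complement / identity
    = (x2'+x2)·x2   — complement / identity
    = x2   — complement / identity
Both reduce to x2, so they are equivalent.

Yes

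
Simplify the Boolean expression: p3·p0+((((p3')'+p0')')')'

p0

p3·p0+((((p3')'+p0')')')'
= p3·p0+((p3')'+p0')'   [double negation]
= p3·p0+p3'·p0   [De Morgan]
= p0   [distribution]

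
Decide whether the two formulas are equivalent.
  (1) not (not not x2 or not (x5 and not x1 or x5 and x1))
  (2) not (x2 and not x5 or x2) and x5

Yes

E1: not (not not x2 or not (x5 and not x1 or x5 and x1))
    = not x2 and (x5 and not x1 or x5 and x1)   — De Morgan
    = not x2 and x5   — distribution
E2: not (x2 and not x5 or x2) and x5
    = not x2 and x5   — absorption
Both reduce to not x2 and x5, so they are equivalent.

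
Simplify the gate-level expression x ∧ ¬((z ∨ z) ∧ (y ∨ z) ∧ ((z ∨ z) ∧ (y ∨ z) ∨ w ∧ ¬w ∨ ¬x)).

x ∧ ¬((z ∨ z) ∧ (y ∨ z) ∧ ((z ∨ z) ∧ (y ∨ z) ∨ w ∧ ¬w ∨ ¬x))
= x ∧ ¬((z ∨ z) ∧ (y ∨ z) ∧ ((z ∨ z) ∧ (y ∨ z) ∨ ¬x))   — complement / identity
= x ∧ ¬((z ∨ z) ∧ (y ∨ z))   — absorption
= x ∧ ¬(z ∨ z ∧ y)   — distribution
= x ∧ ¬z   — absorption

x ∧ ¬z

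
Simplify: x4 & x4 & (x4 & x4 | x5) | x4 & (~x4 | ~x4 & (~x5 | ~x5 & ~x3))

x4 & x4 & (x4 & x4 | x5) | x4 & (~x4 | ~x4 & (~x5 | ~x5 & ~x3))
= x4 & x4 & (x4 & x4 | x5) | x4 & (~x4 | ~x4 & ~x5)   — absorption
= x4 & x4 | x4 & (~x4 | ~x4 & ~x5)   — absorption
= x4 & x4 | x4 & ~x4   — absorption
= x4   — distribution

x4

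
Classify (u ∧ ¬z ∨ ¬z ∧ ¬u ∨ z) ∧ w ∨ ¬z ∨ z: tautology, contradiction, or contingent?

tautology

(u ∧ ¬z ∨ ¬z ∧ ¬u ∨ z) ∧ w ∨ ¬z ∨ z
= (¬z ∨ z) ∧ w ∨ ¬z ∨ z
= ¬z ∨ z
= True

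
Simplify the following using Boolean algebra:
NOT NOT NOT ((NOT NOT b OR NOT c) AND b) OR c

NOT b OR c

NOT NOT NOT ((NOT NOT b OR NOT c) AND b) OR c
= NOT NOT NOT ((b OR NOT c) AND b) OR c
= NOT NOT NOT b OR c
= NOT b OR c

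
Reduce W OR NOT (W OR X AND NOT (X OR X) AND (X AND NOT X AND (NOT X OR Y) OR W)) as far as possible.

W OR NOT (W OR X AND NOT (X OR X) AND (X AND NOT X AND (NOT X OR Y) OR W))
= W OR NOT (W OR X AND NOT X AND (X AND NOT X AND (NOT X OR Y) OR W))   — idempotence
= W OR NOT (W OR X AND NOT X AND (X AND NOT X OR W))   — absorption
= W OR NOT (W OR X AND NOT X)   — absorption
= W OR NOT W   — complement / identity
= TRUE   — complement

TRUE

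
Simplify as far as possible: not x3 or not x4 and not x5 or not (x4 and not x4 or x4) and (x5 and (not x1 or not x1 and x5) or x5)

not x3 or not x4 and not x5 or not (x4 and not x4 or x4) and (x5 and (not x1 or not x1 and x5) or x5)
= not x3 or not x4 and not x5 or not (x4 and not x4 or x4) and (x5 and not x1 or x5)
= not x3 or not x4 and not x5 or not x4 and (x5 and not x1 or x5)
= not x3 or not x4 and not x5 or not x4 and x5
= not x3 or not x4

not x3 or not x4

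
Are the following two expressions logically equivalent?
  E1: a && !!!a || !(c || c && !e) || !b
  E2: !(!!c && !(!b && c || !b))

E1: a && !!!a || !(c || c && !e) || !b
    = a && !!!a || !c || !b   (absorption)
    = a && !a || !c || !b   (double negation)
    = !c || !b   (complement / identity)
E2: !(!!c && !(!b && c || !b))
    = !(!!c && !!b)   (absorption)
    = !c || !b   (De Morgan)
Both reduce to !c || !b, so they are equivalent.

Yes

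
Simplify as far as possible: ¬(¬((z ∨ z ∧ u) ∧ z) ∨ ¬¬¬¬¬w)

z ∧ w

¬(¬((z ∨ z ∧ u) ∧ z) ∨ ¬¬¬¬¬w)
= ¬(¬(z ∧ z) ∨ ¬¬¬¬¬w)
= ¬(¬z ∨ ¬¬¬¬¬w)
= ¬(¬z ∨ ¬¬¬w)
= ¬(¬z ∨ ¬w)
= z ∧ w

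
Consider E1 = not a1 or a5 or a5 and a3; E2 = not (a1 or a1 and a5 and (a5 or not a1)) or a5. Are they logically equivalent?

Yes

E1: not a1 or a5 or a5 and a3
    = not a1 or a5   (absorption)
E2: not (a1 or a1 and a5 and (a5 or not a1)) or a5
    = not (a1 or a1 and a5) or a5   (absorption)
    = not a1 or a5   (absorption)
Both reduce to not a1 or a5, so they are equivalent.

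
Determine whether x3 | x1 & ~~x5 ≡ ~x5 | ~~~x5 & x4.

No

E1: x3 | x1 & ~~x5
    = x3 | x1 & x5   — double negation
E2: ~x5 | ~~~x5 & x4
    = ~x5 | ~x5 & x4   — double negation
    = ~x5   — absorption
These differ: at x1=0, x3=0, x4=0, x5=0, E1 = 0 but E2 = 1.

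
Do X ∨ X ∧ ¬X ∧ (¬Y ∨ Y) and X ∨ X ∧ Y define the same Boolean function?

Yes

E1: X ∨ X ∧ ¬X ∧ (¬Y ∨ Y)
    = X ∨ X ∧ ¬X
    = X
E2: X ∨ X ∧ Y
    = X
Both reduce to X, so they are equivalent.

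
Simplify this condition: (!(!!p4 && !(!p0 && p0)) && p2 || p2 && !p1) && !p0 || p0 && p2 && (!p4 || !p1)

(!(!!p4 && !(!p0 && p0)) && p2 || p2 && !p1) && !p0 || p0 && p2 && (!p4 || !p1)
= ((!p4 || !p0 && p0) && p2 || p2 && !p1) && !p0 || p0 && p2 && (!p4 || !p1)   (De Morgan)
= (!p4 && p2 || p2 && !p1) && !p0 || p0 && p2 && (!p4 || !p1)   (complement / identity)
= p2 && (!p4 || !p1) && !p0 || p0 && p2 && (!p4 || !p1)   (distribution)
= p2 && (!p4 || !p1)   (distribution)

p2 && (!p4 || !p1)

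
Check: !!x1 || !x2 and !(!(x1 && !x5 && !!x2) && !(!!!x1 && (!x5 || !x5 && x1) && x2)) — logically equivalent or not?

E1: !!x1 || !x2
    = x1 || !x2   (double negation)
E2: !(!(x1 && !x5 && !!x2) && !(!!!x1 && (!x5 || !x5 && x1) && x2))
    = !(!(x1 && !x5 && !!x2) && !(!!!x1 && !x5 && x2))   (absorption)
    = !(!(x1 && !x5 && !!x2) && !(!x1 && !x5 && x2))   (double negation)
    = !(!(x1 && !x5 && x2) && !(!x1 && !x5 && x2))   (double negation)
    = x1 && !x5 && x2 || !x1 && !x5 && x2   (De Morgan)
    = !x5 && x2   (distribution)
These differ: at x1=1, x2=0, x5=1, E1 = 1 but E2 = 0.

No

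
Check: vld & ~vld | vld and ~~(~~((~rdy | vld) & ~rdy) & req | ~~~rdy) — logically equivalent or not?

No

E1: vld & ~vld | vld
    = vld   [complement / identity]
E2: ~~(~~((~rdy | vld) & ~rdy) & req | ~~~rdy)
    = ~~((~rdy | vld) & ~rdy) & req | ~~~rdy   [double negation]
    = ~~~rdy & req | ~~~rdy   [absorption]
    = ~~~rdy   [absorption]
    = ~rdy   [double negation]
These differ: at rdy=0, req=0, vld=0, E1 = 0 but E2 = 1.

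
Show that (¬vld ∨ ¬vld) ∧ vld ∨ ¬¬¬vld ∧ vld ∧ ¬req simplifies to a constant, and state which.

False

(¬vld ∨ ¬vld) ∧ vld ∨ ¬¬¬vld ∧ vld ∧ ¬req
= (¬vld ∨ ¬vld) ∧ vld ∨ ¬vld ∧ vld ∧ ¬req   (double negation)
= ¬vld ∧ vld ∨ ¬vld ∧ vld ∧ ¬req   (idempotence)
= ¬vld ∧ vld   (absorption)
= False   (complement)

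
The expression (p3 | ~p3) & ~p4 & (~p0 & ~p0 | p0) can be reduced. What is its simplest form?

~p4

(p3 | ~p3) & ~p4 & (~p0 & ~p0 | p0)
= (p3 | ~p3) & ~p4 & (~p0 | p0)
= ~p4 & (~p0 | p0)
= ~p4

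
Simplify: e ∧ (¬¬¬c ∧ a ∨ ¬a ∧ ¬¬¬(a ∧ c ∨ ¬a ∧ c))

e ∧ ¬c

e ∧ (¬¬¬c ∧ a ∨ ¬a ∧ ¬¬¬(a ∧ c ∨ ¬a ∧ c))
= e ∧ (¬¬¬c ∧ a ∨ ¬a ∧ ¬¬¬c)   — distribution
= e ∧ ¬¬¬c   — distribution
= e ∧ ¬c   — double negation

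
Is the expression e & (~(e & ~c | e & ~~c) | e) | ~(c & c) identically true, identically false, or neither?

e & (~(e & ~c | e & ~~c) | e) | ~(c & c)
= e & (~(e & ~c | e & c) | e) | ~(c & c)
= e & (~e | e) | ~(c & c)
= e & (~e | e) | ~c
= e | ~c
This depends on c, e, so it is not a constant.

neither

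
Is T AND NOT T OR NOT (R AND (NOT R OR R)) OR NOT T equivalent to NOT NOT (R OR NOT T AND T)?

No

E1: T AND NOT T OR NOT (R AND (NOT R OR R)) OR NOT T
    = NOT (R AND (NOT R OR R)) OR NOT T   — complement / identity
    = NOT R OR NOT T   — complement / identity
E2: NOT NOT (R OR NOT T AND T)
    = NOT NOT R   — complement / identity
    = R   — double negation
These differ: at R=0, T=0, E1 = 1 but E2 = 0.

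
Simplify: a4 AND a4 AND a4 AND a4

a4 AND a4 AND a4 AND a4
= a4 AND a4   — idempotence
= a4   — idempotence

a4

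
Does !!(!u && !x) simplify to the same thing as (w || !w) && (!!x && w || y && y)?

No

E1: !!(!u && !x)
    = !u && !x
E2: (w || !w) && (!!x && w || y && y)
    = !!x && w || y && y
    = x && w || y && y
    = x && w || y
These differ: at u=1, w=1, x=1, y=1, E1 = 0 but E2 = 1.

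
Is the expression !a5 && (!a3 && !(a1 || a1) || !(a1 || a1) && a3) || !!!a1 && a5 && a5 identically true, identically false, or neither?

!a5 && (!a3 && !(a1 || a1) || !(a1 || a1) && a3) || !!!a1 && a5 && a5
= !a5 && (!a3 && !(a1 || a1) || !(a1 || a1) && a3) || !a1 && a5 && a5
= !a5 && !(a1 || a1) || !a1 && a5 && a5
= !a5 && !a1 || !a1 && a5 && a5
= !a5 && !a1 || !a1 && a5
= !a1
This depends on a1, so it is not a constant.

neither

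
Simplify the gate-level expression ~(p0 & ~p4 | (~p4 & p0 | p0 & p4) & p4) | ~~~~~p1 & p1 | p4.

~p0 | p4

~(p0 & ~p4 | (~p4 & p0 | p0 & p4) & p4) | ~~~~~p1 & p1 | p4
= ~(p0 & ~p4 | p0 & p4) | ~~~~~p1 & p1 | p4   [distribution]
= ~(p0 & ~p4 | p0 & p4) | ~~~p1 & p1 | p4   [double negation]
= ~(p0 & ~p4 | p0 & p4) | ~p1 & p1 | p4   [double negation]
= ~(p0 & ~p4 | p0 & p4) | p4   [complement / identity]
= ~p0 | p4   [distribution]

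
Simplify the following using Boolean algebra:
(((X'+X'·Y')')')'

X

(((X'+X'·Y')')')'
= (((X')')')'
= (X')'
= X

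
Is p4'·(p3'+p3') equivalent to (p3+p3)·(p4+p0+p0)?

E1: p4'·(p3'+p3')
    = p4'·p3'   [idempotence]
E2: (p3+p3)·(p4+p0+p0)
    = (p3+p3)·(p4+p0)   [idempotence]
    = p3·(p4+p0)   [idempotence]
These differ: at p0=1, p3=0, p4=0, E1 = 1 but E2 = 0.

No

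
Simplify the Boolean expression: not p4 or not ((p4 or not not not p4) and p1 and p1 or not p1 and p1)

not p4 or not ((p4 or not not not p4) and p1 and p1 or not p1 and p1)
= not p4 or not ((p4 or not p4) and p1 and p1 or not p1 and p1)   (double negation)
= not p4 or not (p1 and p1 or not p1 and p1)   (complement / identity)
= not p4 or not p1   (distribution)

not p4 or not p1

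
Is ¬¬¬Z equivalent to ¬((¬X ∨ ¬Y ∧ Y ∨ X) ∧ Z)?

E1: ¬¬¬Z
    = ¬Z   (double negation)
E2: ¬((¬X ∨ ¬Y ∧ Y ∨ X) ∧ Z)
    = ¬((¬X ∨ X) ∧ Z)   (complement / identity)
    = ¬Z   (complement / identity)
Both reduce to ¬Z, so they are equivalent.

Yes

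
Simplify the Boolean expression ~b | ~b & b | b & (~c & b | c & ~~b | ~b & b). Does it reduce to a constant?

~b | ~b & b | b & (~c & b | c & ~~b | ~b & b)
= ~b | ~b & b | b & (~c & b | c & ~~b)
= ~b | ~b & b | b & (~c & b | c & b)
= ~b | ~b & b | b & b
= ~b | b
= 1

1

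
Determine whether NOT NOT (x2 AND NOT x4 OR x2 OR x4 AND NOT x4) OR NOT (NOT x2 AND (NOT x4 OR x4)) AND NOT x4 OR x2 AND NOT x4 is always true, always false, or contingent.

NOT NOT (x2 AND NOT x4 OR x2 OR x4 AND NOT x4) OR NOT (NOT x2 AND (NOT x4 OR x4)) AND NOT x4 OR x2 AND NOT x4
= NOT NOT (x2 AND NOT x4 OR x2 OR x4 AND NOT x4) OR NOT NOT x2 AND NOT x4 OR x2 AND NOT x4
= NOT NOT (x2 OR x4 AND NOT x4) OR NOT NOT x2 AND NOT x4 OR x2 AND NOT x4
= NOT NOT x2 OR NOT NOT x2 AND NOT x4 OR x2 AND NOT x4
= NOT NOT x2 OR x2 AND NOT x4
= x2 OR x2 AND NOT x4
= x2
This depends on x2, so it is not a constant.

contingent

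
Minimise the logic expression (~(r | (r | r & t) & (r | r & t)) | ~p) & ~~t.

(~(r | (r | r & t) & (r | r & t)) | ~p) & ~~t
= (~(r | r | r & t) | ~p) & ~~t   [idempotence]
= (~(r | r | r & t) | ~p) & t   [double negation]
= (~(r | r) | ~p) & t   [absorption]
= (~r | ~p) & t   [idempotence]

(~r | ~p) & t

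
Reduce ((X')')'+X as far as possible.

((X')')'+X
= X'+X
= 1

1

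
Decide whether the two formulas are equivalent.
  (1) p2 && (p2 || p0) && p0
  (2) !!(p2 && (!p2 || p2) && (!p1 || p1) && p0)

E1: p2 && (p2 || p0) && p0
    = p2 && p0   (absorption)
E2: !!(p2 && (!p2 || p2) && (!p1 || p1) && p0)
    = !!(p2 && (!p1 || p1) && p0)   (complement / identity)
    = p2 && (!p1 || p1) && p0   (double negation)
    = p2 && p0   (complement / identity)
Both reduce to p2 && p0, so they are equivalent.

Yes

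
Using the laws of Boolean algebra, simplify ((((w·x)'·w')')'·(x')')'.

w+x'

((((w·x)'·w')')'·(x')')'
= ((w·x)'·w')'+x'
= w·x+w+x'
= w+x'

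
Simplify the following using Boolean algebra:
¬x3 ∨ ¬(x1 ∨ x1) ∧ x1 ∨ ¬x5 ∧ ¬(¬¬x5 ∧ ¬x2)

¬x3 ∨ ¬(x1 ∨ x1) ∧ x1 ∨ ¬x5 ∧ ¬(¬¬x5 ∧ ¬x2)
= ¬x3 ∨ ¬x1 ∧ x1 ∨ ¬x5 ∧ ¬(¬¬x5 ∧ ¬x2)
= ¬x3 ∨ ¬x5 ∧ ¬(¬¬x5 ∧ ¬x2)
= ¬x3 ∨ ¬x5 ∧ (¬x5 ∨ x2)
= ¬x3 ∨ ¬x5

¬x3 ∨ ¬x5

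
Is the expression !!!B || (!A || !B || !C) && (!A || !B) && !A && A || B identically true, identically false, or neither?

identically true

!!!B || (!A || !B || !C) && (!A || !B) && !A && A || B
= !!!B || (!A || !B) && !A && A || B   (absorption)
= !!!B || !A && A || B   (absorption)
= !!!B || B   (complement / identity)
= !B || B   (double negation)
= true   (complement)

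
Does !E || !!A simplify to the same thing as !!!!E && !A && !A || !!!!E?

E1: !E || !!A
    = !E || A   — double negation
E2: !!!!E && !A && !A || !!!!E
    = !!!!E && !A || !!!!E   — idempotence
    = !!!!E   — absorption
    = !!E   — double negation
    = E   — double negation
These differ: at A=0, E=0, E1 = 1 but E2 = 0.

No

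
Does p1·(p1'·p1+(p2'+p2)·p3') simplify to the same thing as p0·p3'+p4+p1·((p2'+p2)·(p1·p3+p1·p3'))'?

No

E1: p1·(p1'·p1+(p2'+p2)·p3')
    = p1·(p1'·p1+p3')
    = p1·p3'
E2: p0·p3'+p4+p1·((p2'+p2)·(p1·p3+p1·p3'))'
    = p0·p3'+p4+p1·(p1·p3+p1·p3')'
    = p0·p3'+p4+p1·p1'
    = p0·p3'+p4
These differ: at p0=1, p1=0, p2=0, p3=0, p4=1, E1 = 0 but E2 = 1.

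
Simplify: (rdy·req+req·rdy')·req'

0

(rdy·req+req·rdy')·req'
= req·req'   [distribution]
= 0   [complement]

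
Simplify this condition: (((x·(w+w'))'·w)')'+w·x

w

(((x·(w+w'))'·w)')'+w·x
= ((x'·w)')'+w·x   — complement / identity
= x'·w+w·x   — double negation
= w   — distribution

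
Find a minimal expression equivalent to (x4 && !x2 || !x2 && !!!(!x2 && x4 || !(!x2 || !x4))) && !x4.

!x2 && !x4

(x4 && !x2 || !x2 && !!!(!x2 && x4 || !(!x2 || !x4))) && !x4
= (x4 && !x2 || !x2 && !!!(!x2 && x4 || x2 && x4)) && !x4
= (x4 && !x2 || !x2 && !(!x2 && x4 || x2 && x4)) && !x4
= (x4 && !x2 || !x2 && !x4) && !x4
= !x2 && !x4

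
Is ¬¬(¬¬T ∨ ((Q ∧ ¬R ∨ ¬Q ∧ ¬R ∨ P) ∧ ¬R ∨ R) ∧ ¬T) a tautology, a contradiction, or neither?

tautology

¬¬(¬¬T ∨ ((Q ∧ ¬R ∨ ¬Q ∧ ¬R ∨ P) ∧ ¬R ∨ R) ∧ ¬T)
= ¬¬(¬¬T ∨ ((¬R ∨ P) ∧ ¬R ∨ R) ∧ ¬T)   — distribution
= ¬¬(T ∨ ((¬R ∨ P) ∧ ¬R ∨ R) ∧ ¬T)   — double negation
= ¬¬(T ∨ (¬R ∨ R) ∧ ¬T)   — absorption
= ¬¬(T ∨ ¬T)   — complement / identity
= T ∨ ¬T   — double negation
= True   — complement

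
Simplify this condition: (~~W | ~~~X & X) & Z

(~~W | ~~~X & X) & Z
= (W | ~~~X & X) & Z   [double negation]
= (W | ~X & X) & Z   [double negation]
= W & Z   [complement / identity]

W & Z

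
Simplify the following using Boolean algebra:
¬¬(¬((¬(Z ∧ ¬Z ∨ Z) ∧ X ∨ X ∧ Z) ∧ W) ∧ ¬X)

¬¬(¬((¬(Z ∧ ¬Z ∨ Z) ∧ X ∨ X ∧ Z) ∧ W) ∧ ¬X)
= ¬¬(¬((¬Z ∧ X ∨ X ∧ Z) ∧ W) ∧ ¬X)   [complement / identity]
= ¬¬(¬(X ∧ W) ∧ ¬X)   [distribution]
= ¬(X ∧ W ∨ X)   [De Morgan]
= ¬X   [absorption]

¬X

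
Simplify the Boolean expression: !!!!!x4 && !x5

!x4 && !x5

!!!!!x4 && !x5
= !!!x4 && !x5
= !x4 && !x5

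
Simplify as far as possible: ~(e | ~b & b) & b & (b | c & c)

~(e | ~b & b) & b & (b | c & c)
= ~(e | ~b & b) & b & (b | c)   (idempotence)
= ~e & b & (b | c)   (complement / identity)
= ~e & b   (absorption)

~e & b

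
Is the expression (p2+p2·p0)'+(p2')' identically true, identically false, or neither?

(p2+p2·p0)'+(p2')'
= p2'+(p2')'   [absorption]
= p2'+p2   [double negation]
= 1   [complement]

identically true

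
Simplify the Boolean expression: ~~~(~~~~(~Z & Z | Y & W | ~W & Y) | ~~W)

~~~(~~~~(~Z & Z | Y & W | ~W & Y) | ~~W)
= ~~~(~~~~(~Z & Z | Y) | ~~W)   [distribution]
= ~(~~~~(~Z & Z | Y) | ~~W)   [double negation]
= ~(~~~~Y | ~~W)   [complement / identity]
= ~~~Y & ~W   [De Morgan]
= ~Y & ~W   [double negation]

~Y & ~W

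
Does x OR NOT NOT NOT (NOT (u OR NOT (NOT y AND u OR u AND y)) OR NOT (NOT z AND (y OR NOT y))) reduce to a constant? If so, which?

x OR NOT NOT NOT (NOT (u OR NOT (NOT y AND u OR u AND y)) OR NOT (NOT z AND (y OR NOT y)))
= x OR NOT NOT NOT (NOT (u OR NOT u) OR NOT (NOT z AND (y OR NOT y)))   — distribution
= x OR NOT (NOT (u OR NOT u) OR NOT (NOT z AND (y OR NOT y)))   — double negation
= x OR (u OR NOT u) AND NOT z AND (y OR NOT y)   — De Morgan
= x OR (u OR NOT u) AND NOT z   — complement / identity
= x OR NOT z   — complement / identity
This depends on x, z, so it is not a constant.

no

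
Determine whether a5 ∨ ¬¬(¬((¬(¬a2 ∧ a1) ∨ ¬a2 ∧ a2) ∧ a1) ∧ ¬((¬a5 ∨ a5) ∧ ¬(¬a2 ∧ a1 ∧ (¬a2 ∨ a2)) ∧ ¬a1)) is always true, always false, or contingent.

contingent

a5 ∨ ¬¬(¬((¬(¬a2 ∧ a1) ∨ ¬a2 ∧ a2) ∧ a1) ∧ ¬((¬a5 ∨ a5) ∧ ¬(¬a2 ∧ a1 ∧ (¬a2 ∨ a2)) ∧ ¬a1))
= a5 ∨ ¬¬(¬((¬(¬a2 ∧ a1) ∨ ¬a2 ∧ a2) ∧ a1) ∧ ¬((¬a5 ∨ a5) ∧ ¬(¬a2 ∧ a1) ∧ ¬a1))   — complement / identity
= a5 ∨ ¬¬(¬(¬(¬a2 ∧ a1) ∧ a1) ∧ ¬((¬a5 ∨ a5) ∧ ¬(¬a2 ∧ a1) ∧ ¬a1))   — complement / identity
= a5 ∨ ¬(¬(¬a2 ∧ a1) ∧ a1 ∨ (¬a5 ∨ a5) ∧ ¬(¬a2 ∧ a1) ∧ ¬a1)   — De Morgan
= a5 ∨ ¬(¬(¬a2 ∧ a1) ∧ a1 ∨ ¬(¬a2 ∧ a1) ∧ ¬a1)   — complement / identity
= a5 ∨ ¬¬(¬a2 ∧ a1)   — distribution
= a5 ∨ ¬a2 ∧ a1   — double negation
This depends on a1, a2, a5, so it is not a constant.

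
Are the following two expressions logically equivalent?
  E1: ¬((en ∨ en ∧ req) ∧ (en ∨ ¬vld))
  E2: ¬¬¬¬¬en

E1: ¬((en ∨ en ∧ req) ∧ (en ∨ ¬vld))
    = ¬(en ∧ (en ∨ ¬vld))   [absorption]
    = ¬en   [absorption]
E2: ¬¬¬¬¬en
    = ¬¬¬en   [double negation]
    = ¬en   [double negation]
Both reduce to ¬en, so they are equivalent.

Yes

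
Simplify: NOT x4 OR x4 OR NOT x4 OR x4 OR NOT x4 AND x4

NOT x4 OR x4 OR NOT x4 OR x4 OR NOT x4 AND x4
= NOT x4 OR x4 OR NOT x4 OR x4   — complement / identity
= NOT x4 OR x4   — idempotence
= TRUE   — complement

TRUE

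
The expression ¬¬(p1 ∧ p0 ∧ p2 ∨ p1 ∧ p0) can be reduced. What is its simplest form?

¬¬(p1 ∧ p0 ∧ p2 ∨ p1 ∧ p0)
= p1 ∧ p0 ∧ p2 ∨ p1 ∧ p0   (double negation)
= p1 ∧ p0   (absorption)

p1 ∧ p0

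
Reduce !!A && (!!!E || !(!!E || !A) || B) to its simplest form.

A && (!E || B)

!!A && (!!!E || !(!!E || !A) || B)
= !!A && (!E || !(!!E || !A) || B)
= !!A && (!E || !E && A || B)
= !!A && (!E || B)
= A && (!E || B)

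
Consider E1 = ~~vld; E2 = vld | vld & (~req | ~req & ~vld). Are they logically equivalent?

Yes

E1: ~~vld
    = vld   — double negation
E2: vld | vld & (~req | ~req & ~vld)
    = vld | vld & ~req   — absorption
    = vld   — absorption
Both reduce to vld, so they are equivalent.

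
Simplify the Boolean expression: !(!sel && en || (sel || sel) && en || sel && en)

!en

!(!sel && en || (sel || sel) && en || sel && en)
= !(!sel && en || sel && en || sel && en)
= !(!sel && en || sel && en)
= !en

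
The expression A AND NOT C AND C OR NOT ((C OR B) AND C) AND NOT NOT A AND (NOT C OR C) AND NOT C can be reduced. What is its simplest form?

A AND NOT C AND C OR NOT ((C OR B) AND C) AND NOT NOT A AND (NOT C OR C) AND NOT C
= A AND NOT C AND C OR NOT C AND NOT NOT A AND (NOT C OR C) AND NOT C   — absorption
= A AND NOT C AND C OR NOT C AND NOT NOT A AND NOT C   — complement / identity
= A AND NOT C AND C OR NOT C AND A AND NOT C   — double negation
= A AND NOT C   — distribution

A AND NOT C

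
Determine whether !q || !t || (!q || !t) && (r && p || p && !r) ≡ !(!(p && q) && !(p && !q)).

No

E1: !q || !t || (!q || !t) && (r && p || p && !r)
    = !q || !t || (!q || !t) && p   (distribution)
    = !q || !t   (absorption)
E2: !(!(p && q) && !(p && !q))
    = p && q || p && !q   (De Morgan)
    = p   (distribution)
These differ: at p=0, q=0, r=0, t=0, E1 = 1 but E2 = 0.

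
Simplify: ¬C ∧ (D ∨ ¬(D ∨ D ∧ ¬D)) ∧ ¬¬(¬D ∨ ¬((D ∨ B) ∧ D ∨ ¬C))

¬C ∧ ¬D

¬C ∧ (D ∨ ¬(D ∨ D ∧ ¬D)) ∧ ¬¬(¬D ∨ ¬((D ∨ B) ∧ D ∨ ¬C))
= ¬C ∧ (D ∨ ¬(D ∨ D ∧ ¬D)) ∧ ¬(D ∧ ((D ∨ B) ∧ D ∨ ¬C))   (De Morgan)
= ¬C ∧ (D ∨ ¬D) ∧ ¬(D ∧ ((D ∨ B) ∧ D ∨ ¬C))   (complement / identity)
= ¬C ∧ (D ∨ ¬D) ∧ ¬(D ∧ (D ∨ ¬C))   (absorption)
= ¬C ∧ (D ∨ ¬D) ∧ ¬D   (absorption)
= ¬C ∧ ¬D   (complement / identity)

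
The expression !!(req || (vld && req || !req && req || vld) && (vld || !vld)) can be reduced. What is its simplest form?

req || vld

!!(req || (vld && req || !req && req || vld) && (vld || !vld))
= !!(req || (vld && req || vld) && (vld || !vld))   [complement / identity]
= req || (vld && req || vld) && (vld || !vld)   [double negation]
= req || vld && req || vld   [complement / identity]
= req || vld   [absorption]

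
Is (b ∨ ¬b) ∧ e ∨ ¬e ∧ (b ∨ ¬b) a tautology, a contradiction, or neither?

tautology

(b ∨ ¬b) ∧ e ∨ ¬e ∧ (b ∨ ¬b)
= b ∨ ¬b
= True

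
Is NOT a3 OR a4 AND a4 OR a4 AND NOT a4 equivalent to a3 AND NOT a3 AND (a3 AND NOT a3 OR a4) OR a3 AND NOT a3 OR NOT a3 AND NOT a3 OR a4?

E1: NOT a3 OR a4 AND a4 OR a4 AND NOT a4
    = NOT a3 OR a4   [distribution]
E2: a3 AND NOT a3 AND (a3 AND NOT a3 OR a4) OR a3 AND NOT a3 OR NOT a3 AND NOT a3 OR a4
    = a3 AND NOT a3 AND (a3 AND NOT a3 OR a4) OR NOT a3 AND NOT a3 OR a4   [complement / identity]
    = a3 AND NOT a3 OR NOT a3 AND NOT a3 OR a4   [absorption]
    = NOT a3 OR a4   [distribution]
Both reduce to NOT a3 OR a4, so they are equivalent.

Yes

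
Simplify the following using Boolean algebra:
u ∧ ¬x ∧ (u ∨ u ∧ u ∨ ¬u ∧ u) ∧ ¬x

u ∧ ¬x ∧ (u ∨ u ∧ u ∨ ¬u ∧ u) ∧ ¬x
= u ∧ ¬x ∧ (u ∨ u) ∧ ¬x
= u ∧ ¬x ∧ u ∧ ¬x
= u ∧ ¬x

u ∧ ¬x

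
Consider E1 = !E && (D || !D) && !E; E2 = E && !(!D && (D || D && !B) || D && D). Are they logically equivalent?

E1: !E && (D || !D) && !E
    = !E && !E
    = !E
E2: E && !(!D && (D || D && !B) || D && D)
    = E && !(!D && D || D && D)
    = E && !D
These differ: at B=0, D=1, E=0, E1 = 1 but E2 = 0.

No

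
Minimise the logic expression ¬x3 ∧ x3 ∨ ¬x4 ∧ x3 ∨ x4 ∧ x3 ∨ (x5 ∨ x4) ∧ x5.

¬x3 ∧ x3 ∨ ¬x4 ∧ x3 ∨ x4 ∧ x3 ∨ (x5 ∨ x4) ∧ x5
= ¬x3 ∧ x3 ∨ x3 ∨ (x5 ∨ x4) ∧ x5   (distribution)
= ¬x3 ∧ x3 ∨ x3 ∨ x5   (absorption)
= x3 ∨ x5   (complement / identity)

x3 ∨ x5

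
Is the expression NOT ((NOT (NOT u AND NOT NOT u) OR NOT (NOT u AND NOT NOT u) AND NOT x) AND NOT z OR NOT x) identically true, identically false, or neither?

NOT ((NOT (NOT u AND NOT NOT u) OR NOT (NOT u AND NOT NOT u) AND NOT x) AND NOT z OR NOT x)
= NOT (NOT (NOT u AND NOT NOT u) AND NOT z OR NOT x)   — absorption
= NOT ((u OR NOT u) AND NOT z OR NOT x)   — De Morgan
= NOT (NOT z OR NOT x)   — complement / identity
= z AND x   — De Morgan
This depends on x, z, so it is not a constant.

neither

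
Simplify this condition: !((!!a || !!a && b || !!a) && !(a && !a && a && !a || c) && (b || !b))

!a || c

!((!!a || !!a && b || !!a) && !(a && !a && a && !a || c) && (b || !b))
= !((!!a || !!a && b || !!a) && !(a && !a && a && !a || c))   [complement / identity]
= !((!!a || !!a) && !(a && !a && a && !a || c))   [absorption]
= !((!!a || !!a) && !(a && !a || c))   [idempotence]
= !((!!a || !!a) && !c)   [complement / identity]
= !(!!a && !c)   [idempotence]
= !a || c   [De Morgan]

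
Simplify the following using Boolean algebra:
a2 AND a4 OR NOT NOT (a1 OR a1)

a2 AND a4 OR NOT NOT (a1 OR a1)
= a2 AND a4 OR a1 OR a1   (double negation)
= a2 AND a4 OR a1   (idempotence)

a2 AND a4 OR a1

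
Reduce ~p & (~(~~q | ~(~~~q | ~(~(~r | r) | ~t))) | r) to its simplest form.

~p & (~(~~q | ~(~~~q | ~(~(~r | r) | ~t))) | r)
= ~p & (~(~~q | ~(~~~q | (~r | r) & t)) | r)   (De Morgan)
= ~p & (~(~~q | ~(~q | (~r | r) & t)) | r)   (double negation)
= ~p & (~(~~q | ~(~q | t)) | r)   (complement / identity)
= ~p & (~q & (~q | t) | r)   (De Morgan)
= ~p & (~q | r)   (absorption)

~p & (~q | r)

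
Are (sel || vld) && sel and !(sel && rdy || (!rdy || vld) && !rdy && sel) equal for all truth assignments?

No

E1: (sel || vld) && sel
    = sel   — absorption
E2: !(sel && rdy || (!rdy || vld) && !rdy && sel)
    = !(sel && rdy || !rdy && sel)   — absorption
    = !sel   — distribution
These differ: at rdy=0, sel=0, vld=0, E1 = 0 but E2 = 1.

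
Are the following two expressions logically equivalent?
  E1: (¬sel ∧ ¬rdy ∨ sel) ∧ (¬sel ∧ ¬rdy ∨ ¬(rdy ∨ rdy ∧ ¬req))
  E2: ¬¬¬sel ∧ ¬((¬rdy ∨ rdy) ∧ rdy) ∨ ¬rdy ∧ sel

E1: (¬sel ∧ ¬rdy ∨ sel) ∧ (¬sel ∧ ¬rdy ∨ ¬(rdy ∨ rdy ∧ ¬req))
    = (¬sel ∧ ¬rdy ∨ sel) ∧ (¬sel ∧ ¬rdy ∨ ¬rdy)
    = sel ∧ ¬rdy ∨ ¬sel ∧ ¬rdy
    = ¬rdy
E2: ¬¬¬sel ∧ ¬((¬rdy ∨ rdy) ∧ rdy) ∨ ¬rdy ∧ sel
    = ¬sel ∧ ¬((¬rdy ∨ rdy) ∧ rdy) ∨ ¬rdy ∧ sel
    = ¬sel ∧ ¬rdy ∨ ¬rdy ∧ sel
    = ¬rdy
Both reduce to ¬rdy, so they are equivalent.

Yes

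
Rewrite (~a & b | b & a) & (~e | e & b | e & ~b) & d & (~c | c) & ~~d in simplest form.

b & d

(~a & b | b & a) & (~e | e & b | e & ~b) & d & (~c | c) & ~~d
= (~a & b | b & a) & (~e | e & b | e & ~b) & d & ~~d   [complement / identity]
= (~a & b | b & a) & (~e | e) & d & ~~d   [distribution]
= (~a & b | b & a) & (~e | e) & d & d   [double negation]
= b & (~e | e) & d & d   [distribution]
= b & d & d   [complement / identity]
= b & d   [idempotence]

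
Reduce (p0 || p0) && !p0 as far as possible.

(p0 || p0) && !p0
= p0 && !p0
= false

false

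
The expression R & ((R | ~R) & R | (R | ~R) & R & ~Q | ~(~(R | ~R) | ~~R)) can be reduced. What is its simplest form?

R & ((R | ~R) & R | (R | ~R) & R & ~Q | ~(~(R | ~R) | ~~R))
= R & ((R | ~R) & R | (R | ~R) & R & ~Q | (R | ~R) & ~R)
= R & ((R | ~R) & R | (R | ~R) & ~R)
= R & (R | ~R)
= R

R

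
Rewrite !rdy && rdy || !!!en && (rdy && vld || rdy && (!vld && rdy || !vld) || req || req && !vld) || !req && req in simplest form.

!en && (rdy || req)

!rdy && rdy || !!!en && (rdy && vld || rdy && (!vld && rdy || !vld) || req || req && !vld) || !req && req
= !rdy && rdy || !!!en && (rdy && vld || rdy && (!vld && rdy || !vld) || req) || !req && req   (absorption)
= !!!en && (rdy && vld || rdy && (!vld && rdy || !vld) || req) || !req && req   (complement / identity)
= !!!en && (rdy && vld || rdy && !vld || req) || !req && req   (absorption)
= !!!en && (rdy || req) || !req && req   (distribution)
= !!!en && (rdy || req)   (complement / identity)
= !en && (rdy || req)   (double negation)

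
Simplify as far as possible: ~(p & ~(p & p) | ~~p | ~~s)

~(p & ~(p & p) | ~~p | ~~s)
= ~(p & ~p | ~~p | ~~s)   [idempotence]
= ~(~~p | ~~s)   [complement / identity]
= ~p & ~s   [De Morgan]

~p & ~s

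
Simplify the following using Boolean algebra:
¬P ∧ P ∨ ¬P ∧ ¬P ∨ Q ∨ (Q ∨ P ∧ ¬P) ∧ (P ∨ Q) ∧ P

¬P ∧ P ∨ ¬P ∧ ¬P ∨ Q ∨ (Q ∨ P ∧ ¬P) ∧ (P ∨ Q) ∧ P
= ¬P ∨ Q ∨ (Q ∨ P ∧ ¬P) ∧ (P ∨ Q) ∧ P
= ¬P ∨ Q ∨ (Q ∨ P ∧ ¬P) ∧ P
= ¬P ∨ Q ∨ Q ∧ P
= ¬P ∨ Q

¬P ∨ Q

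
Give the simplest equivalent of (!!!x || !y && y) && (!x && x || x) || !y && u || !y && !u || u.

!y || u

(!!!x || !y && y) && (!x && x || x) || !y && u || !y && !u || u
= (!x || !y && y) && (!x && x || x) || !y && u || !y && !u || u   [double negation]
= (!x || !y && y) && x || !y && u || !y && !u || u   [complement / identity]
= (!x || !y && y) && x || !y || u   [distribution]
= !x && x || !y || u   [complement / identity]
= !y || u   [complement / identity]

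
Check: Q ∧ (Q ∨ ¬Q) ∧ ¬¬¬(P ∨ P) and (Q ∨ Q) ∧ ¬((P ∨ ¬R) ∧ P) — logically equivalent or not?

Yes

E1: Q ∧ (Q ∨ ¬Q) ∧ ¬¬¬(P ∨ P)
    = Q ∧ (Q ∨ ¬Q) ∧ ¬¬¬P   (idempotence)
    = Q ∧ ¬¬¬P   (complement / identity)
    = Q ∧ ¬P   (double negation)
E2: (Q ∨ Q) ∧ ¬((P ∨ ¬R) ∧ P)
    = (Q ∨ Q) ∧ ¬P   (absorption)
    = Q ∧ ¬P   (idempotence)
Both reduce to Q ∧ ¬P, so they are equivalent.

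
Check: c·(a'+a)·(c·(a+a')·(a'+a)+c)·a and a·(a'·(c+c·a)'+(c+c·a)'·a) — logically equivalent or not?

E1: c·(a'+a)·(c·(a+a')·(a'+a)+c)·a
    = c·(a'+a)·(c·(a'+a)+c)·a
    = c·(a'+a)·a
    = c·a
E2: a·(a'·(c+c·a)'+(c+c·a)'·a)
    = a·(c+c·a)'
    = a·c'
These differ: at a=1, c=0, E1 = 0 but E2 = 1.

No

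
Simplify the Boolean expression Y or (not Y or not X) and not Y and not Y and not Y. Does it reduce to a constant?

Y or (not Y or not X) and not Y and not Y and not Y
= Y or not Y and not Y and not Y   [absorption]
= Y or not Y and not Y   [idempotence]
= Y or not Y   [idempotence]
= True   [complement]

True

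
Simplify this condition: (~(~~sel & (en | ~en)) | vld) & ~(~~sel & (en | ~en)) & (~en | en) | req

(~(~~sel & (en | ~en)) | vld) & ~(~~sel & (en | ~en)) & (~en | en) | req
= (~(~~sel & (en | ~en)) | vld) & ~(~~sel & (en | ~en)) | req   (complement / identity)
= ~(~~sel & (en | ~en)) | req   (absorption)
= ~~~sel | req   (complement / identity)
= ~sel | req   (double negation)

~sel | req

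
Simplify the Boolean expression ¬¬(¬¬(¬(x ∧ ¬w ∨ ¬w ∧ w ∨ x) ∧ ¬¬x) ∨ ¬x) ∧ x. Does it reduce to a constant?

¬¬(¬¬(¬(x ∧ ¬w ∨ ¬w ∧ w ∨ x) ∧ ¬¬x) ∨ ¬x) ∧ x
= ¬¬(¬¬(¬(x ∧ ¬w ∨ x) ∧ ¬¬x) ∨ ¬x) ∧ x   — complement / identity
= ¬¬(¬¬(¬x ∧ ¬¬x) ∨ ¬x) ∧ x   — absorption
= ¬(¬(¬x ∧ ¬¬x) ∧ x) ∧ x   — De Morgan
= ¬((x ∨ ¬x) ∧ x) ∧ x   — De Morgan
= ¬x ∧ x   — complement / identity
= False   — complement

False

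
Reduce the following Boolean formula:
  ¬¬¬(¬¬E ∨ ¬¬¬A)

¬E ∧ A

¬¬¬(¬¬E ∨ ¬¬¬A)
= ¬(¬¬E ∨ ¬¬¬A)
= ¬E ∧ ¬¬A
= ¬E ∧ A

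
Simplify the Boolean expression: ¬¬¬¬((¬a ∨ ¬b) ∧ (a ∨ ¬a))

¬a ∨ ¬b

¬¬¬¬((¬a ∨ ¬b) ∧ (a ∨ ¬a))
= ¬¬((¬a ∨ ¬b) ∧ (a ∨ ¬a))   [double negation]
= (¬a ∨ ¬b) ∧ (a ∨ ¬a)   [double negation]
= ¬a ∨ ¬b   [complement / identity]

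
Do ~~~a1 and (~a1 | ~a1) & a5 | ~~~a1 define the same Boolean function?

Yes

E1: ~~~a1
    = ~a1   — double negation
E2: (~a1 | ~a1) & a5 | ~~~a1
    = ~a1 & a5 | ~~~a1   — idempotence
    = ~a1 & a5 | ~a1   — double negation
    = ~a1   — absorption
Both reduce to ~a1, so they are equivalent.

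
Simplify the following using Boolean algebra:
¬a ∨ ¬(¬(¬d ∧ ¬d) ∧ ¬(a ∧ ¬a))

¬a ∨ ¬(¬(¬d ∧ ¬d) ∧ ¬(a ∧ ¬a))
= ¬a ∨ ¬d ∧ ¬d ∨ a ∧ ¬a   — De Morgan
= ¬a ∨ ¬d ∨ a ∧ ¬a   — idempotence
= ¬a ∨ ¬d   — complement / identity

¬a ∨ ¬d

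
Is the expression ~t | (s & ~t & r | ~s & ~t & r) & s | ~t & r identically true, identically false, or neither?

neither

~t | (s & ~t & r | ~s & ~t & r) & s | ~t & r
= ~t | ~t & r & s | ~t & r   — distribution
= ~t | ~t & r   — absorption
= ~t   — absorption
This depends on t, so it is not a constant.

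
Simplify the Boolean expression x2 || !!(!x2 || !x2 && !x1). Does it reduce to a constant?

x2 || !!(!x2 || !x2 && !x1)
= x2 || !!!x2   — absorption
= x2 || !x2   — double negation
= true   — complement

true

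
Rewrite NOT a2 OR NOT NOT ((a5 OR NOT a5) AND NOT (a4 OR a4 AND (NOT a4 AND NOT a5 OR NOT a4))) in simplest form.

NOT a2 OR NOT NOT ((a5 OR NOT a5) AND NOT (a4 OR a4 AND (NOT a4 AND NOT a5 OR NOT a4)))
= NOT a2 OR (a5 OR NOT a5) AND NOT (a4 OR a4 AND (NOT a4 AND NOT a5 OR NOT a4))   — double negation
= NOT a2 OR (a5 OR NOT a5) AND NOT (a4 OR a4 AND NOT a4)   — absorption
= NOT a2 OR (a5 OR NOT a5) AND NOT a4   — complement / identity
= NOT a2 OR NOT a4   — complement / identity

NOT a2 OR NOT a4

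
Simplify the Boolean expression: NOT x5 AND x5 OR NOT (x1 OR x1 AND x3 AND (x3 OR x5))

NOT x5 AND x5 OR NOT (x1 OR x1 AND x3 AND (x3 OR x5))
= NOT x5 AND x5 OR NOT (x1 OR x1 AND x3)   — absorption
= NOT x5 AND x5 OR NOT x1   — absorption
= NOT x1   — complement / identity

NOT x1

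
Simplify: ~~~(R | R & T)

~~~(R | R & T)
= ~~~R   — absorption
= ~R   — double negation

~R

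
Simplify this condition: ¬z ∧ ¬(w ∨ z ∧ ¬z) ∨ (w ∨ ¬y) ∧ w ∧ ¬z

¬z ∧ ¬(w ∨ z ∧ ¬z) ∨ (w ∨ ¬y) ∧ w ∧ ¬z
= ¬z ∧ ¬(w ∨ z ∧ ¬z) ∨ w ∧ ¬z   — absorption
= ¬z ∧ ¬w ∨ w ∧ ¬z   — complement / identity
= ¬z   — distribution

¬z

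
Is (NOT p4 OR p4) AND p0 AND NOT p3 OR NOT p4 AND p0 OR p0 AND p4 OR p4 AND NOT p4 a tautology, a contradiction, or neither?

(NOT p4 OR p4) AND p0 AND NOT p3 OR NOT p4 AND p0 OR p0 AND p4 OR p4 AND NOT p4
= (NOT p4 OR p4) AND p0 AND NOT p3 OR p0 OR p4 AND NOT p4   — distribution
= p0 AND NOT p3 OR p0 OR p4 AND NOT p4   — complement / identity
= p0 AND NOT p3 OR p0   — complement / identity
= p0   — absorption
This depends on p0, so it is not a constant.

neither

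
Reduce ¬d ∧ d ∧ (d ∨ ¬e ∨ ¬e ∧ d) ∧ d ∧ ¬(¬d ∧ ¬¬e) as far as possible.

¬d ∧ d ∧ (d ∨ ¬e ∨ ¬e ∧ d) ∧ d ∧ ¬(¬d ∧ ¬¬e)
= ¬d ∧ d ∧ (d ∨ ¬e ∨ ¬e ∧ d) ∧ d ∧ (d ∨ ¬e)   — De Morgan
= ¬d ∧ d ∧ (d ∨ ¬e) ∧ d ∧ (d ∨ ¬e)   — absorption
= ¬d ∧ d ∧ (d ∨ ¬e)   — idempotence
= ¬d ∧ d   — absorption
= False   — complement

False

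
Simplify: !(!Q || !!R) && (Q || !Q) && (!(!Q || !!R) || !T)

!(!Q || !!R) && (Q || !Q) && (!(!Q || !!R) || !T)
= !(!Q || !!R) && (!(!Q || !!R) || !T)   — complement / identity
= !(!Q || !!R)   — absorption
= Q && !R   — De Morgan

Q && !R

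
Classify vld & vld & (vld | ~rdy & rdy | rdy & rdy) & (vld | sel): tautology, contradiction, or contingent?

vld & vld & (vld | ~rdy & rdy | rdy & rdy) & (vld | sel)
= vld & vld & (vld | rdy) & (vld | sel)   (distribution)
= vld & vld & (vld | sel)   (absorption)
= vld & vld   (absorption)
= vld   (idempotence)
This depends on vld, so it is not a constant.

contingent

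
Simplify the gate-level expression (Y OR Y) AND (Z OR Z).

Y AND Z

(Y OR Y) AND (Z OR Z)
= Y AND (Z OR Z)   (idempotence)
= Y AND Z   (idempotence)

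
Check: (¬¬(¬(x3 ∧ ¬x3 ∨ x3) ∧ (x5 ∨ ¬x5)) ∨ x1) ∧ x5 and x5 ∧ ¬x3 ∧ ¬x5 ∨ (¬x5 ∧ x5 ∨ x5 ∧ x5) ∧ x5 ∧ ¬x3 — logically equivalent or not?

E1: (¬¬(¬(x3 ∧ ¬x3 ∨ x3) ∧ (x5 ∨ ¬x5)) ∨ x1) ∧ x5
    = (¬¬(¬x3 ∧ (x5 ∨ ¬x5)) ∨ x1) ∧ x5
    = (¬¬¬x3 ∨ x1) ∧ x5
    = (¬x3 ∨ x1) ∧ x5
E2: x5 ∧ ¬x3 ∧ ¬x5 ∨ (¬x5 ∧ x5 ∨ x5 ∧ x5) ∧ x5 ∧ ¬x3
    = x5 ∧ ¬x3 ∧ ¬x5 ∨ x5 ∧ x5 ∧ ¬x3
    = x5 ∧ ¬x3
These differ: at x1=1, x3=1, x5=1, E1 = 1 but E2 = 0.

No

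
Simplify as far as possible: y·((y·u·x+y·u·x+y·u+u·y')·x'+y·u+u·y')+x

y·((y·u·x+y·u·x+y·u+u·y')·x'+y·u+u·y')+x
= y·((y·u·x+y·u+u·y')·x'+y·u+u·y')+x   — idempotence
= y·((y·u+u·y')·x'+y·u+u·y')+x   — absorption
= y·(y·u+u·y')+x   — absorption
= y·u+x   — distribution

y·u+x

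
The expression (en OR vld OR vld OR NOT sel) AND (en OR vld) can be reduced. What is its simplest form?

en OR vld

(en OR vld OR vld OR NOT sel) AND (en OR vld)
= (en OR vld OR NOT sel) AND (en OR vld)   [idempotence]
= en OR vld   [absorption]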